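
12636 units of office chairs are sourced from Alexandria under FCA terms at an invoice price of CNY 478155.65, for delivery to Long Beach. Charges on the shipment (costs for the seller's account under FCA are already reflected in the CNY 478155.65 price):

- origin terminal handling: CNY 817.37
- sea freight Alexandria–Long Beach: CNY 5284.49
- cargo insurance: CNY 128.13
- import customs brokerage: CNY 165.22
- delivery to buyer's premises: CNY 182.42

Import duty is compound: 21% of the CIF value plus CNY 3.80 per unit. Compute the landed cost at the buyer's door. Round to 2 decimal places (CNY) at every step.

FCA: the seller delivers export-cleared goods to the carrier; the buyer bears costs from that point.
CIF value = FCA price + origin terminal + freight + insurance = 478155.65 + 817.37 + 5284.49 + 128.13 = 484385.64
Ad valorem component: 484385.64 × 21% = 101720.98
Specific component: 12636 × 3.80 = 48016.80
Import duty = 101720.98 + 48016.80 = 149737.78
Buyer bears: origin terminal 817.37 + freight 5284.49 + insurance 128.13 + brokerage 165.22 + delivery 182.42 + duty 149737.78 = 156315.41
Landed cost = invoice 478155.65 + 156315.41 = 634471.06

Total landed cost: CNY 634471.06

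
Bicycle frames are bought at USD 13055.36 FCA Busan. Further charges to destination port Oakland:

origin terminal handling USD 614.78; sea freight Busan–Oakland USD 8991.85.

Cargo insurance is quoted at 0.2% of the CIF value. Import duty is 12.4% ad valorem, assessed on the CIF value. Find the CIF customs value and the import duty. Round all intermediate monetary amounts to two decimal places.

Let C be the CIF value. C = FCA price + pre-shipment costs + freight + 0.2% × C
C − 0.2% × C = 13055.36 + 614.78 + 8991.85
0.998 × C = 22661.99
C = 22661.99 / 0.998 = 22707.40
Insurance premium = 0.2% × 22707.40 = 45.41
Import duty = 22707.40 × 12.4% = 2815.72

CIF value: USD 22707.40; import duty: USD 2815.72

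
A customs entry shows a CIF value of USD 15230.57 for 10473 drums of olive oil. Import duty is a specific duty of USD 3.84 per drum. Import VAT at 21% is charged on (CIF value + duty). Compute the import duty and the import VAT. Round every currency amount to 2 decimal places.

Import duty = 10473 × 3.84 = 40216.32
VAT base = CIF + duty = 15230.57 + 40216.32 = 55446.89
Import VAT = 55446.89 × 21% = 11643.85

Import duty: USD 40216.32; import VAT: USD 11643.85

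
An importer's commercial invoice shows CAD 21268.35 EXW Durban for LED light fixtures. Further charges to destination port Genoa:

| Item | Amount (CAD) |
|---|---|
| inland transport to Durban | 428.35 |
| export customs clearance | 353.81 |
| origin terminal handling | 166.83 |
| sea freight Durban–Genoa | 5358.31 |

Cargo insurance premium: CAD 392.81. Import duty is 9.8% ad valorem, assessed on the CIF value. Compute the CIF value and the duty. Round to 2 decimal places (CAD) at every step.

CIF value: CAD 27968.46; import duty: CAD 2740.91

CIF = EXW price + pre-shipment costs + freight + insurance
CIF = 21268.35 + 428.35 + 353.81 + 166.83 + 5358.31 + 392.81 = 27968.46
Import duty = 27968.46 × 9.8% = 2740.91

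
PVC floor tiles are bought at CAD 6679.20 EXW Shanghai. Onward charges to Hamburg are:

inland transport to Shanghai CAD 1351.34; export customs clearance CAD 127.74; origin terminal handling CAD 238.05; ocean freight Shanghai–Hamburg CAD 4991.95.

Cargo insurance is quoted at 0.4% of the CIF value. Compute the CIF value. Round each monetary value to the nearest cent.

CIF value: CAD 13442.05

Let C be the CIF value. C = EXW price + pre-shipment costs + freight + 0.4% × C
C − 0.4% × C = 6679.20 + 1351.34 + 127.74 + 238.05 + 4991.95
0.996 × C = 13388.28
C = 13388.28 / 0.996 = 13442.05
Insurance premium = 0.4% × 13442.05 = 53.77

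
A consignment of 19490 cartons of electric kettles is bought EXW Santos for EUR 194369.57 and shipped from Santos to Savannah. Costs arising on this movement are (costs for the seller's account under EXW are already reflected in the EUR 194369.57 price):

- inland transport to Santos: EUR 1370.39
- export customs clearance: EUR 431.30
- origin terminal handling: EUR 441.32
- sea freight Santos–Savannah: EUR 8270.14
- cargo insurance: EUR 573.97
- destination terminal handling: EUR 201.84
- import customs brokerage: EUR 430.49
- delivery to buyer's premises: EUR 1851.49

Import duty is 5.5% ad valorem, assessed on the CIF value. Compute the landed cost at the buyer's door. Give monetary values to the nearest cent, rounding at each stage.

Total landed cost: EUR 219240.63

EXW: the seller makes goods available at their premises; the buyer bears all onward costs.
CIF value = EXW price + inland to port + export clearance + origin terminal + freight + insurance = 194369.57 + 1370.39 + 431.30 + 441.32 + 8270.14 + 573.97 = 205456.69
Import duty = 205456.69 × 5.5% = 11300.12
Buyer bears: inland to port 1370.39 + export clearance 431.30 + origin terminal 441.32 + freight 8270.14 + insurance 573.97 + destination terminal 201.84 + brokerage 430.49 + delivery 1851.49 + duty 11300.12 = 24871.06
Landed cost = invoice 194369.57 + 24871.06 = 219240.63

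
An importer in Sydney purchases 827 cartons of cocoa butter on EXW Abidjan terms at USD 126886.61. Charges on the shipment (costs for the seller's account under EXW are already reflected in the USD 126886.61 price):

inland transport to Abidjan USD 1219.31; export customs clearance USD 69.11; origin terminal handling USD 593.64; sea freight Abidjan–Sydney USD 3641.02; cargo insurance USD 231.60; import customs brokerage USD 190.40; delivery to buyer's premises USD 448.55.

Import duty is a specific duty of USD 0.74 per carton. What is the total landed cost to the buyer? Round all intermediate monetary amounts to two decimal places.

Total landed cost: USD 133892.22

EXW: the seller makes goods available at their premises; the buyer bears all onward costs.
CIF value = EXW price + inland to port + export clearance + origin terminal + freight + insurance = 126886.61 + 1219.31 + 69.11 + 593.64 + 3641.02 + 231.60 = 132641.29
Import duty = 827 × 0.74 = 611.98
Buyer bears: inland to port 1219.31 + export clearance 69.11 + origin terminal 593.64 + freight 3641.02 + insurance 231.60 + brokerage 190.40 + delivery 448.55 + duty 611.98 = 7005.61
Landed cost = invoice 126886.61 + 7005.61 = 133892.22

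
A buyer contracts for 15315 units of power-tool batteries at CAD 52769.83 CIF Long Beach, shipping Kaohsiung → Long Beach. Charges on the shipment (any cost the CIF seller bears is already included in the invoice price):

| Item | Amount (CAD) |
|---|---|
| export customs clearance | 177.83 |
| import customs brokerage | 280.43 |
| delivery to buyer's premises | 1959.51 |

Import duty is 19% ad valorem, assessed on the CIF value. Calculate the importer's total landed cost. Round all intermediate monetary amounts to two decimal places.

Total landed cost: CAD 65036.04

CIF: the seller pays costs through ocean freight and marine insurance to the destination port.
Already in the invoice (seller's account under CIF): export clearance — exclude.
The CIF price already equals the CIF value: 52769.83
Import duty = 52769.83 × 19% = 10026.27
Buyer bears: brokerage 280.43 + delivery 1959.51 + duty 10026.27 = 12266.21
Landed cost = invoice 52769.83 + 12266.21 = 65036.04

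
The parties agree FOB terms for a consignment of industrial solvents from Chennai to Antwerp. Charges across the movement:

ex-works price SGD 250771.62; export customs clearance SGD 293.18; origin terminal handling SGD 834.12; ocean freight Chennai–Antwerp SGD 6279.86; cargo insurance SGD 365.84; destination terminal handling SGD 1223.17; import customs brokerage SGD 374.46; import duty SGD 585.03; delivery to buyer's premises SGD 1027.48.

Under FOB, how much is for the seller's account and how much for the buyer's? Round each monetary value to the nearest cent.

Seller: SGD 251898.92; buyer: SGD 9855.84

FOB: the seller bears costs until goods are on board at the origin port; the buyer bears freight, insurance and all costs thereafter.
Seller's account: goods 250771.62 + export clearance 293.18 + origin terminal 834.12 = 251898.92
Buyer's account: freight 6279.86 + insurance 365.84 + destination terminal 1223.17 + brokerage 374.46 + duty 585.03 + delivery 1027.48 = 9855.84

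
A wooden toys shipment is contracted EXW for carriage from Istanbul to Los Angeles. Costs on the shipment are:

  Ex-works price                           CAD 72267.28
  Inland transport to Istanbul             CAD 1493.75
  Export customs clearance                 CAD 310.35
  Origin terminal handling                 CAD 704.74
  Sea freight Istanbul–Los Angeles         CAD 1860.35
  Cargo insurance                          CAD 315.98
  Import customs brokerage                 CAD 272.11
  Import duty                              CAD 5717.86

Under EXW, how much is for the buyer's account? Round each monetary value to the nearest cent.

Buyer's account: CAD 10675.14

EXW: the seller makes goods available at their premises; the buyer bears all onward costs.
Seller's account: goods 72267.28 = 72267.28
Buyer's account: inland to port 1493.75 + export clearance 310.35 + origin terminal 704.74 + freight 1860.35 + insurance 315.98 + brokerage 272.11 + duty 5717.86 = 10675.14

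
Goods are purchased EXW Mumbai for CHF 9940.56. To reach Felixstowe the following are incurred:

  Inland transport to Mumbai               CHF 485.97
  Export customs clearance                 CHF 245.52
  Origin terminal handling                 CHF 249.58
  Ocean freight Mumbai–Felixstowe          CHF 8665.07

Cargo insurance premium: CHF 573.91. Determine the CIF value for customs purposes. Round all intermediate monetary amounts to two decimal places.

CIF value: CHF 20160.61

CIF = EXW price + pre-shipment costs + freight + insurance
CIF = 9940.56 + 485.97 + 245.52 + 249.58 + 8665.07 + 573.91 = 20160.61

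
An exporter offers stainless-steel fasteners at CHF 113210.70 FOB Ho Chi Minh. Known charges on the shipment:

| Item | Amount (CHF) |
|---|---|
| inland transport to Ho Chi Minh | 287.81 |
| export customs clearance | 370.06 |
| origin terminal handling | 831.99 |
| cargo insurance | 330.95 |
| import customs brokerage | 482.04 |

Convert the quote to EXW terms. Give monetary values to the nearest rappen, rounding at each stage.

EXW price: CHF 111720.84

Not relevant to the conversion: insurance, brokerage — on the buyer under both terms; not part of either seller's price.
From FOB to EXW, the seller no longer bears: inland to port, export clearance, origin terminal.
EXW price = 113210.70 − 287.81 − 370.06 − 831.99 = 111720.84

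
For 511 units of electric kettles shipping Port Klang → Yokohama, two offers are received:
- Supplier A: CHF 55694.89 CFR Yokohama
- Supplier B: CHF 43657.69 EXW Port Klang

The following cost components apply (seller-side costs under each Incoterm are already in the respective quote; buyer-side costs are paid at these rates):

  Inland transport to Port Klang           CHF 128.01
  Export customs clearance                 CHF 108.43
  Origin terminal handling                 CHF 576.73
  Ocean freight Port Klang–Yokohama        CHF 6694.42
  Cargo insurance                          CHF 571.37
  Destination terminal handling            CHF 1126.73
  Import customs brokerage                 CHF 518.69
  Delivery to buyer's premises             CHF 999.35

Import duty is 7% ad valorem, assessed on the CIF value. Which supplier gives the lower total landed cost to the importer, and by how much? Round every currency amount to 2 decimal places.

Supplier A (CFR):
CIF value = CFR price + insurance = 55694.89 + 571.37 = 56266.26
Import duty = 56266.26 × 7% = 3938.64
Buyer bears (A): 571.37 + 1126.73 + 518.69 + 999.35 = 3216.14
Landed cost (A) = invoice 55694.89 + 3216.14 + duty 3938.64 = 62849.67
Supplier B (EXW):
CIF value = EXW price + inland to port + export clearance + origin terminal + freight + insurance = 43657.69 + 128.01 + 108.43 + 576.73 + 6694.42 + 571.37 = 51736.65
Import duty = 51736.65 × 7% = 3621.57
Buyer bears (B): 128.01 + 108.43 + 576.73 + 6694.42 + 571.37 + 1126.73 + 518.69 + 999.35 = 10723.73
Landed cost (B) = invoice 43657.69 + 10723.73 + duty 3621.57 = 58002.99
Difference = |62849.67 − 58002.99| = 4846.68

Supplier B is cheaper by CHF 4846.68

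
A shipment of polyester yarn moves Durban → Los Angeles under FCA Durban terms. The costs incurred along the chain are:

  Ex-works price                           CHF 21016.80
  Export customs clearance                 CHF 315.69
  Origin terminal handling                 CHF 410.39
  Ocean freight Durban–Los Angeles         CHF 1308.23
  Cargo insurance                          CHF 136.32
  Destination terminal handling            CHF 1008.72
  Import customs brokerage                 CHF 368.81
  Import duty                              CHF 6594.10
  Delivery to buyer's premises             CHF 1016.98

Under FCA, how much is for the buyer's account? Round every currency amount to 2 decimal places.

FCA: the seller delivers export-cleared goods to the carrier; the buyer bears costs from that point.
Seller's account: goods 21016.80 + export clearance 315.69 = 21332.49
Buyer's account: origin terminal 410.39 + freight 1308.23 + insurance 136.32 + destination terminal 1008.72 + brokerage 368.81 + duty 6594.10 + delivery 1016.98 = 10843.55

Buyer's account: CHF 10843.55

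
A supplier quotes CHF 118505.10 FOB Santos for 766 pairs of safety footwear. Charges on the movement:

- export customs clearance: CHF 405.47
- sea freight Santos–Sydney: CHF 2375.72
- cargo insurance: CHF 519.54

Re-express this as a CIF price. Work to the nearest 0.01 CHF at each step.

CIF price: CHF 121400.36

Not relevant to the conversion: export clearance — on the seller under both FOB and CIF; already in the FOB price and stays in the CIF price.
From FOB to CIF, the seller additionally bears: freight, insurance.
CIF price = 118505.10 + 2375.72 + 519.54 = 121400.36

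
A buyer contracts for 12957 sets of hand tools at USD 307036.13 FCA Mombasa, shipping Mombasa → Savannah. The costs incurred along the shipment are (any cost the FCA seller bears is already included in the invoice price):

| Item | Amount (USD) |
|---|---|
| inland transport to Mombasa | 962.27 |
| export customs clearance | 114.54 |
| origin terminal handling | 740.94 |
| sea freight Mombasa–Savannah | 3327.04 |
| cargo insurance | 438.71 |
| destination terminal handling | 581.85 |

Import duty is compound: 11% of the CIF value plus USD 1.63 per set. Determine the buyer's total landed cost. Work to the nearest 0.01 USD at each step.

FCA: the seller delivers export-cleared goods to the carrier; the buyer bears costs from that point.
Already in the invoice (seller's account under FCA): inland to port, export clearance — exclude.
CIF value = FCA price + origin terminal + freight + insurance = 307036.13 + 740.94 + 3327.04 + 438.71 = 311542.82
Ad valorem component: 311542.82 × 11% = 34269.71
Specific component: 12957 × 1.63 = 21119.91
Import duty = 34269.71 + 21119.91 = 55389.62
Buyer bears: origin terminal 740.94 + freight 3327.04 + insurance 438.71 + destination terminal 581.85 + duty 55389.62 = 60478.16
Landed cost = invoice 307036.13 + 60478.16 = 367514.29

Total landed cost: USD 367514.29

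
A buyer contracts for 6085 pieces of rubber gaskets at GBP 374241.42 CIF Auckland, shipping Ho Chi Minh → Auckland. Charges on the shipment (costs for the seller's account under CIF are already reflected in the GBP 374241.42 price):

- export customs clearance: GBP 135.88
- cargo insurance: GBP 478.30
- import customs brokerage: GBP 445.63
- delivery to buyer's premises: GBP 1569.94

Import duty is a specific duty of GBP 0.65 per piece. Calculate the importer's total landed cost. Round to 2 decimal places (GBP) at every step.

CIF: the seller pays costs through ocean freight and marine insurance to the destination port.
Already in the invoice (seller's account under CIF): export clearance, insurance — exclude.
The CIF price already equals the CIF value: 374241.42
Import duty = 6085 × 0.65 = 3955.25
Buyer bears: brokerage 445.63 + delivery 1569.94 + duty 3955.25 = 5970.82
Landed cost = invoice 374241.42 + 5970.82 = 380212.24

Total landed cost: GBP 380212.24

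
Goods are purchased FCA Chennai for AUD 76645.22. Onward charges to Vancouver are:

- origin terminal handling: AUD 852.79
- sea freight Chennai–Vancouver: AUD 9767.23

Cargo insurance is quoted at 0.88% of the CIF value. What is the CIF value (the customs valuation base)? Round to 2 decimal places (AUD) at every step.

Let C be the CIF value. C = FCA price + pre-shipment costs + freight + 0.88% × C
C − 0.88% × C = 76645.22 + 852.79 + 9767.23
0.9912 × C = 87265.24
C = 87265.24 / 0.9912 = 88039.99
Insurance premium = 0.88% × 88039.99 = 774.75

CIF value: AUD 88039.99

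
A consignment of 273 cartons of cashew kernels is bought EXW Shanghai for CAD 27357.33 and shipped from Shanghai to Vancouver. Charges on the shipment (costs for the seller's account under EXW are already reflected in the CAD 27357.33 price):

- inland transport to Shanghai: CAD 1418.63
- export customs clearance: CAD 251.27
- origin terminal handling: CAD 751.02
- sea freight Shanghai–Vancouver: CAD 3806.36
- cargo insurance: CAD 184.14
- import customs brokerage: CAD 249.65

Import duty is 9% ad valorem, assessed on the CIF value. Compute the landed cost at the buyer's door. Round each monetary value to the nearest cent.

Total landed cost: CAD 37057.59

EXW: the seller makes goods available at their premises; the buyer bears all onward costs.
CIF value = EXW price + inland to port + export clearance + origin terminal + freight + insurance = 27357.33 + 1418.63 + 251.27 + 751.02 + 3806.36 + 184.14 = 33768.75
Import duty = 33768.75 × 9% = 3039.19
Buyer bears: inland to port 1418.63 + export clearance 251.27 + origin terminal 751.02 + freight 3806.36 + insurance 184.14 + brokerage 249.65 + duty 3039.19 = 9700.26
Landed cost = invoice 27357.33 + 9700.26 = 37057.59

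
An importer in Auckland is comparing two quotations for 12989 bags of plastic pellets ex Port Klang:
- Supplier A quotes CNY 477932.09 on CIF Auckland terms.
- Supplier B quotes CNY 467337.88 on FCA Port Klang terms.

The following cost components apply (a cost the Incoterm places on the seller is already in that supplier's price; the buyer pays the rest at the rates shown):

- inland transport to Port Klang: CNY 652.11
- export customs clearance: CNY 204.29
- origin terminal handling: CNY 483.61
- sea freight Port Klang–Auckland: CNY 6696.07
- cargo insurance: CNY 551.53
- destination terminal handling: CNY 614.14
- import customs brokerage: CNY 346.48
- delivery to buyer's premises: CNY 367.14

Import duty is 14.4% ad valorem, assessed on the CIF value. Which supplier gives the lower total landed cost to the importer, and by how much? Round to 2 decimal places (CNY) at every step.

Supplier A (CIF):
The CIF price already equals the CIF value: 477932.09
Import duty = 477932.09 × 14.4% = 68822.22
Buyer bears (A): 614.14 + 346.48 + 367.14 = 1327.76
Landed cost (A) = invoice 477932.09 + 1327.76 + duty 68822.22 = 548082.07
Supplier B (FCA):
CIF value = FCA price + origin terminal + freight + insurance = 467337.88 + 483.61 + 6696.07 + 551.53 = 475069.09
Import duty = 475069.09 × 14.4% = 68409.95
Buyer bears (B): 483.61 + 6696.07 + 551.53 + 614.14 + 346.48 + 367.14 = 9058.97
Landed cost (B) = invoice 467337.88 + 9058.97 + duty 68409.95 = 544806.80
Difference = |548082.07 − 544806.80| = 3275.27

Supplier B is cheaper by CNY 3275.27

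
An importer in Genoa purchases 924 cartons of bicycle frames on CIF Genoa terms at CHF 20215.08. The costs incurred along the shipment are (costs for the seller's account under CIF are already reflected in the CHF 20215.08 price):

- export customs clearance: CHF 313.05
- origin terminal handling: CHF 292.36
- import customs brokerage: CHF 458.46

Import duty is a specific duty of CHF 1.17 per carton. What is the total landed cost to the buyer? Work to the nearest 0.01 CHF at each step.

Total landed cost: CHF 21754.62

CIF: the seller pays costs through ocean freight and marine insurance to the destination port.
Already in the invoice (seller's account under CIF): export clearance, origin terminal — exclude.
The CIF price already equals the CIF value: 20215.08
Import duty = 924 × 1.17 = 1081.08
Buyer bears: brokerage 458.46 + duty 1081.08 = 1539.54
Landed cost = invoice 20215.08 + 1539.54 = 21754.62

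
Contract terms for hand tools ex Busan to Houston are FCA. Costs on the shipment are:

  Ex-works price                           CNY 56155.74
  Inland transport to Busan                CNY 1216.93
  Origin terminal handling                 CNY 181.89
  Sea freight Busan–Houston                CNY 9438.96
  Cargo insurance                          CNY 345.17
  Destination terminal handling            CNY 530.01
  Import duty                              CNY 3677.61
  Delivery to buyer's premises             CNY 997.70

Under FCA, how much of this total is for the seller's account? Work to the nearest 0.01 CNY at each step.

Seller's account: CNY 57372.67

FCA: the seller delivers export-cleared goods to the carrier; the buyer bears costs from that point.
Seller's account: goods 56155.74 + inland to port 1216.93 = 57372.67
Buyer's account: origin terminal 181.89 + freight 9438.96 + insurance 345.17 + destination terminal 530.01 + duty 3677.61 + delivery 997.70 = 15171.34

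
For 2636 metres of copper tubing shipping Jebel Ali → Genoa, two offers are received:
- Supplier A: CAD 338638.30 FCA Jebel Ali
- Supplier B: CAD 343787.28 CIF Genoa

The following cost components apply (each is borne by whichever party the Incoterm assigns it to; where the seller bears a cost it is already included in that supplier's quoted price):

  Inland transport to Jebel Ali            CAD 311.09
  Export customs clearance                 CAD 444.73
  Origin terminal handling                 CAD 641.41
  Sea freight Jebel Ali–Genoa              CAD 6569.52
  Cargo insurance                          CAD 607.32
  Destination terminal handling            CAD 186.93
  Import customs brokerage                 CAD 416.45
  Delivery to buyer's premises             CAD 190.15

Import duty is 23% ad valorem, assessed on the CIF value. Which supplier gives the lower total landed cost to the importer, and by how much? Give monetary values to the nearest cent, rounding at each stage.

Supplier A (FCA):
CIF value = FCA price + origin terminal + freight + insurance = 338638.30 + 641.41 + 6569.52 + 607.32 = 346456.55
Import duty = 346456.55 × 23% = 79685.01
Buyer bears (A): 641.41 + 6569.52 + 607.32 + 186.93 + 416.45 + 190.15 = 8611.78
Landed cost (A) = invoice 338638.30 + 8611.78 + duty 79685.01 = 426935.09
Supplier B (CIF):
The CIF price already equals the CIF value: 343787.28
Import duty = 343787.28 × 23% = 79071.07
Buyer bears (B): 186.93 + 416.45 + 190.15 = 793.53
Landed cost (B) = invoice 343787.28 + 793.53 + duty 79071.07 = 423651.88
Difference = |426935.09 − 423651.88| = 3283.21

Supplier B is cheaper by CAD 3283.21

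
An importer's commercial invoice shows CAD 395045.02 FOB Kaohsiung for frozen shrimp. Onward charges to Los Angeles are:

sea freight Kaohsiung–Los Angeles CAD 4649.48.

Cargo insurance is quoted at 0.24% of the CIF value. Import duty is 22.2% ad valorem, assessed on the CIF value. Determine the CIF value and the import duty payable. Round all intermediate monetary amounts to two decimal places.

CIF value: CAD 400656.07; import duty: CAD 88945.65

Let C be the CIF value. C = FOB price + freight + 0.24% × C
C − 0.24% × C = 395045.02 + 4649.48
0.9976 × C = 399694.50
C = 399694.50 / 0.9976 = 400656.07
Insurance premium = 0.24% × 400656.07 = 961.57
Import duty = 400656.07 × 22.2% = 88945.65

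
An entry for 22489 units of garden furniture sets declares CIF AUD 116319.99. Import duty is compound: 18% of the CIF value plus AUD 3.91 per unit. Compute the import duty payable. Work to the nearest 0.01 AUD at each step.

Import duty: AUD 108869.59

Ad valorem component: 116319.99 × 18% = 20937.60
Specific component: 22489 × 3.91 = 87931.99
Import duty = 20937.60 + 87931.99 = 108869.59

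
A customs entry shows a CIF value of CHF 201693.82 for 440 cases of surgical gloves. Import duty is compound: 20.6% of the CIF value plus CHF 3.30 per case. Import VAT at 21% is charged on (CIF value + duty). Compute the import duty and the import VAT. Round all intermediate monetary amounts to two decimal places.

Import duty: CHF 43000.93; import VAT: CHF 51385.90

Ad valorem component: 201693.82 × 20.6% = 41548.93
Specific component: 440 × 3.30 = 1452.00
Import duty = 41548.93 + 1452.00 = 43000.93
VAT base = CIF + duty = 201693.82 + 43000.93 = 244694.75
Import VAT = 244694.75 × 21% = 51385.90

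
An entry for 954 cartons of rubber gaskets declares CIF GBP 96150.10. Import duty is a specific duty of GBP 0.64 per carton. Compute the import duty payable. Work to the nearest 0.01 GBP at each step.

Import duty: GBP 610.56

Import duty = 954 × 0.64 = 610.56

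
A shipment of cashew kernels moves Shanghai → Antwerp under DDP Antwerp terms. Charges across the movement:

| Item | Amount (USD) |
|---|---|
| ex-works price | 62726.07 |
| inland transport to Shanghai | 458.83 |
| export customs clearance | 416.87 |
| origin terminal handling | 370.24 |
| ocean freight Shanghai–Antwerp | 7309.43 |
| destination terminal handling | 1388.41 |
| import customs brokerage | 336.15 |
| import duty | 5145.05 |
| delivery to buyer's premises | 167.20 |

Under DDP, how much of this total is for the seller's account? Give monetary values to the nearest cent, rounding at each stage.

DDP: the seller bears all costs including import duty.
Seller's account: goods 62726.07 + inland to port 458.83 + export clearance 416.87 + origin terminal 370.24 + freight 7309.43 + destination terminal 1388.41 + brokerage 336.15 + duty 5145.05 + delivery 167.20 = 78318.25
Buyer's account: 0.00

Seller's account: USD 78318.25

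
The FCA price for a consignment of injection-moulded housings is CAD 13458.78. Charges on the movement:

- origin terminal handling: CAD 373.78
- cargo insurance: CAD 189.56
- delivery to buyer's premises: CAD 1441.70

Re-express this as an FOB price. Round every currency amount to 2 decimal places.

FOB price: CAD 13832.56

Not relevant to the conversion: insurance, delivery — on the buyer under both terms; not part of either seller's price.
From FCA to FOB, the seller additionally bears: origin terminal.
FOB price = 13458.78 + 373.78 = 13832.56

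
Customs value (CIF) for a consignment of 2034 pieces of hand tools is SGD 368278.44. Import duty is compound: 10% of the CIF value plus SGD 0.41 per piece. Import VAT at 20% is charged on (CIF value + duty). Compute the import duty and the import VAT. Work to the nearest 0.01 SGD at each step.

Ad valorem component: 368278.44 × 10% = 36827.84
Specific component: 2034 × 0.41 = 833.94
Import duty = 36827.84 + 833.94 = 37661.78
VAT base = CIF + duty = 368278.44 + 37661.78 = 405940.22
Import VAT = 405940.22 × 20% = 81188.04

Import duty: SGD 37661.78; import VAT: SGD 81188.04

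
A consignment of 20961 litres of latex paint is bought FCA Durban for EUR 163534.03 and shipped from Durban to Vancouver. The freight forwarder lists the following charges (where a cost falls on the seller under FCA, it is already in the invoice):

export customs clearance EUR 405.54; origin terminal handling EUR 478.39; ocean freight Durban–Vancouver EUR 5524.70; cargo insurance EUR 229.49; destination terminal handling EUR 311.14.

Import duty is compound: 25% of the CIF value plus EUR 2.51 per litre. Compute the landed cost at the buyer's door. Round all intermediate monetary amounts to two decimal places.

Total landed cost: EUR 265131.51

FCA: the seller delivers export-cleared goods to the carrier; the buyer bears costs from that point.
Already in the invoice (seller's account under FCA): export clearance — exclude.
CIF value = FCA price + origin terminal + freight + insurance = 163534.03 + 478.39 + 5524.70 + 229.49 = 169766.61
Ad valorem component: 169766.61 × 25% = 42441.65
Specific component: 20961 × 2.51 = 52612.11
Import duty = 42441.65 + 52612.11 = 95053.76
Buyer bears: origin terminal 478.39 + freight 5524.70 + insurance 229.49 + destination terminal 311.14 + duty 95053.76 = 101597.48
Landed cost = invoice 163534.03 + 101597.48 = 265131.51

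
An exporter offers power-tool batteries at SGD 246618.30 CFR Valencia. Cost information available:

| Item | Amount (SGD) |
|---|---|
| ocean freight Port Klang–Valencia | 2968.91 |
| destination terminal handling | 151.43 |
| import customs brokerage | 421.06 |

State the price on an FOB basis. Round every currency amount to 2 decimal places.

Not relevant to the conversion: brokerage, destination terminal — on the buyer under both terms; not part of either seller's price.
From CFR to FOB, the seller no longer bears: freight.
FOB price = 246618.30 − 2968.91 = 243649.39

FOB price: SGD 243649.39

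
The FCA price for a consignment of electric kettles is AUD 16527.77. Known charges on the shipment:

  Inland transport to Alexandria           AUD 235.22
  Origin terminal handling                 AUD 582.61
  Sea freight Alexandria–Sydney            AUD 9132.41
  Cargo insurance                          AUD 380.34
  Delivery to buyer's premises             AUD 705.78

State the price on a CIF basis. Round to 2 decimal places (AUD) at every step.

Not relevant to the conversion: inland to port — on the seller under both FCA and CIF; already in the FCA price and stays in the CIF price. delivery — on the buyer under both terms; not part of either seller's price.
From FCA to CIF, the seller additionally bears: origin terminal, freight, insurance.
CIF price = 16527.77 + 582.61 + 9132.41 + 380.34 = 26623.13

CIF price: AUD 26623.13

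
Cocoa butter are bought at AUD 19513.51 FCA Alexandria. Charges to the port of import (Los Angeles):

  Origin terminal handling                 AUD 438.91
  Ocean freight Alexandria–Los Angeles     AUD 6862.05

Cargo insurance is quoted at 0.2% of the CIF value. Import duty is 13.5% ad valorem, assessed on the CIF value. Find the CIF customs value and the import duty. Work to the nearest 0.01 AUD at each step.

Let C be the CIF value. C = FCA price + pre-shipment costs + freight + 0.2% × C
C − 0.2% × C = 19513.51 + 438.91 + 6862.05
0.998 × C = 26814.47
C = 26814.47 / 0.998 = 26868.21
Insurance premium = 0.2% × 26868.21 = 53.74
Import duty = 26868.21 × 13.5% = 3627.21

CIF value: AUD 26868.21; import duty: AUD 3627.21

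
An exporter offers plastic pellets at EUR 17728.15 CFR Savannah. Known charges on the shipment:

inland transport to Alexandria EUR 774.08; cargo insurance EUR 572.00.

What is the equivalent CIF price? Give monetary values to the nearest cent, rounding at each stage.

Not relevant to the conversion: inland to port — on the seller under both CFR and CIF; already in the CFR price and stays in the CIF price.
From CFR to CIF, the seller additionally bears: insurance.
CIF price = 17728.15 + 572.00 = 18300.15

CIF price: EUR 18300.15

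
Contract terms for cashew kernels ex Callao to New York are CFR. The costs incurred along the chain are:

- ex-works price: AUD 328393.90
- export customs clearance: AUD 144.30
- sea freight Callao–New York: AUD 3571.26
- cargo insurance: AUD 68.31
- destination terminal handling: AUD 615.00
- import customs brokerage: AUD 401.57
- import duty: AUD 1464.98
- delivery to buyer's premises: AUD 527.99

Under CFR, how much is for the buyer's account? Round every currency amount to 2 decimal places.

Buyer's account: AUD 3077.85

CFR: the seller pays costs through ocean freight to the destination port, but not insurance.
Seller's account: goods 328393.90 + export clearance 144.30 + freight 3571.26 = 332109.46
Buyer's account: insurance 68.31 + destination terminal 615.00 + brokerage 401.57 + duty 1464.98 + delivery 527.99 = 3077.85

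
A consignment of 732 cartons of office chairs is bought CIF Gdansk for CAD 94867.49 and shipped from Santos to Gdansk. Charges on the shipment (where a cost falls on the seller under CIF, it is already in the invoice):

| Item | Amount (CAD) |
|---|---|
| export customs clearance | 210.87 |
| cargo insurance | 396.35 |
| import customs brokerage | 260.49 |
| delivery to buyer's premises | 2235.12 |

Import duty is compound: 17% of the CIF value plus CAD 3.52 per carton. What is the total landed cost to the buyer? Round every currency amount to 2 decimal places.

Total landed cost: CAD 116067.21

CIF: the seller pays costs through ocean freight and marine insurance to the destination port.
Already in the invoice (seller's account under CIF): export clearance, insurance — exclude.
The CIF price already equals the CIF value: 94867.49
Ad valorem component: 94867.49 × 17% = 16127.47
Specific component: 732 × 3.52 = 2576.64
Import duty = 16127.47 + 2576.64 = 18704.11
Buyer bears: brokerage 260.49 + delivery 2235.12 + duty 18704.11 = 21199.72
Landed cost = invoice 94867.49 + 21199.72 = 116067.21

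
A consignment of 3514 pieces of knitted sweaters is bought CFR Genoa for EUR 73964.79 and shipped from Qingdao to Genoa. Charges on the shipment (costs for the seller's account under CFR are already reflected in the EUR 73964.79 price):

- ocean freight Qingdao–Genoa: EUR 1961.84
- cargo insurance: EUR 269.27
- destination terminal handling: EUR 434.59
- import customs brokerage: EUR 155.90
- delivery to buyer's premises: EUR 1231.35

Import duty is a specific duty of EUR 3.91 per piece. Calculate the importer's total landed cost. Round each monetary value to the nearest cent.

Total landed cost: EUR 89795.64

CFR: the seller pays costs through ocean freight to the destination port, but not insurance.
Already in the invoice (seller's account under CFR): freight — exclude.
CIF value = CFR price + insurance = 73964.79 + 269.27 = 74234.06
Import duty = 3514 × 3.91 = 13739.74
Buyer bears: insurance 269.27 + destination terminal 434.59 + brokerage 155.90 + delivery 1231.35 + duty 13739.74 = 15830.85
Landed cost = invoice 73964.79 + 15830.85 = 89795.64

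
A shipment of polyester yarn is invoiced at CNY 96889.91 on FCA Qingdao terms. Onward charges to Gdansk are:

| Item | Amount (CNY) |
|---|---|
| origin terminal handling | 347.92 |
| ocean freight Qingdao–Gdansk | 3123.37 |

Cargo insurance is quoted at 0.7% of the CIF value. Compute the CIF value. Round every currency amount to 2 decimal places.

Let C be the CIF value. C = FCA price + pre-shipment costs + freight + 0.7% × C
C − 0.7% × C = 96889.91 + 347.92 + 3123.37
0.993 × C = 100361.20
C = 100361.20 / 0.993 = 101068.68
Insurance premium = 0.7% × 101068.68 = 707.48

CIF value: CNY 101068.68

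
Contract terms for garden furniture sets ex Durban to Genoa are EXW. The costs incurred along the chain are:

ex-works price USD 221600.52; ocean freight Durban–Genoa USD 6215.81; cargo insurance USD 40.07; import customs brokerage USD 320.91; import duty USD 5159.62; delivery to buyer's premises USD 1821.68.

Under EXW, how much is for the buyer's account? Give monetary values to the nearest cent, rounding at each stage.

EXW: the seller makes goods available at their premises; the buyer bears all onward costs.
Seller's account: goods 221600.52 = 221600.52
Buyer's account: freight 6215.81 + insurance 40.07 + brokerage 320.91 + duty 5159.62 + delivery 1821.68 = 13558.09

Buyer's account: USD 13558.09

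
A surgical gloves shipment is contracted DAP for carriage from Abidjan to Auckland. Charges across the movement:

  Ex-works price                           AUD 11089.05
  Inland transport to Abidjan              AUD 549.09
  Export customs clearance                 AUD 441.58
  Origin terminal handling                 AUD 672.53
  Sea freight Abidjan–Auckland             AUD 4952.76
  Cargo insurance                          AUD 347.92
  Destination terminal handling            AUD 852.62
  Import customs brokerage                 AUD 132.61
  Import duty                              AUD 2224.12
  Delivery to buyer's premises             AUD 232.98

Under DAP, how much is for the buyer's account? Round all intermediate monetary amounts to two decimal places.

DAP: the seller bears all costs to the named destination except import duty and clearance.
Seller's account: goods 11089.05 + inland to port 549.09 + export clearance 441.58 + origin terminal 672.53 + freight 4952.76 + insurance 347.92 + destination terminal 852.62 + delivery 232.98 = 19138.53
Buyer's account: brokerage 132.61 + duty 2224.12 = 2356.73

Buyer's account: AUD 2356.73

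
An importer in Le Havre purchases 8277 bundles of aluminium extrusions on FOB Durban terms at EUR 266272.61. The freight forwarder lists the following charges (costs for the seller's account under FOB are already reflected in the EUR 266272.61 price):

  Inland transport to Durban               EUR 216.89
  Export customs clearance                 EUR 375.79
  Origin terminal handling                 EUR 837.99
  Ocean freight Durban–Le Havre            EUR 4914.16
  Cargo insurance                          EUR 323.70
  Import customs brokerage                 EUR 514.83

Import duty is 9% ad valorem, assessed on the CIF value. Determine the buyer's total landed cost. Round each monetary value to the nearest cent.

Total landed cost: EUR 296461.24

FOB: the seller bears costs until goods are on board at the origin port; the buyer bears freight, insurance and all costs thereafter.
Already in the invoice (seller's account under FOB): inland to port, export clearance, origin terminal — exclude.
CIF value = FOB price + freight + insurance = 266272.61 + 4914.16 + 323.70 = 271510.47
Import duty = 271510.47 × 9% = 24435.94
Buyer bears: freight 4914.16 + insurance 323.70 + brokerage 514.83 + duty 24435.94 = 30188.63
Landed cost = invoice 266272.61 + 30188.63 = 296461.24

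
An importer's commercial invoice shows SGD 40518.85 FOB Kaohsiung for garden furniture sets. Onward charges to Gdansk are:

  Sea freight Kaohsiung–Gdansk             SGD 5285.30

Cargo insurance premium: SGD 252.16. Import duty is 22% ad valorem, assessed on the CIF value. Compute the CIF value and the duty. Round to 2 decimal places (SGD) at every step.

CIF = FOB price + freight + insurance
CIF = 40518.85 + 5285.30 + 252.16 = 46056.31
Import duty = 46056.31 × 22% = 10132.39

CIF value: SGD 46056.31; import duty: SGD 10132.39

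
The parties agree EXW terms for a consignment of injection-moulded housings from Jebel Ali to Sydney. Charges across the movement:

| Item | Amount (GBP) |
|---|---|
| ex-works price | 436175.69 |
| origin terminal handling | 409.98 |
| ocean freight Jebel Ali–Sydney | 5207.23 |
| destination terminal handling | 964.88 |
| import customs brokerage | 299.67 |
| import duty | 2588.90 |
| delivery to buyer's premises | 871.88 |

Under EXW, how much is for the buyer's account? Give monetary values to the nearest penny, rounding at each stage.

EXW: the seller makes goods available at their premises; the buyer bears all onward costs.
Seller's account: goods 436175.69 = 436175.69
Buyer's account: origin terminal 409.98 + freight 5207.23 + destination terminal 964.88 + brokerage 299.67 + duty 2588.90 + delivery 871.88 = 10342.54

Buyer's account: GBP 10342.54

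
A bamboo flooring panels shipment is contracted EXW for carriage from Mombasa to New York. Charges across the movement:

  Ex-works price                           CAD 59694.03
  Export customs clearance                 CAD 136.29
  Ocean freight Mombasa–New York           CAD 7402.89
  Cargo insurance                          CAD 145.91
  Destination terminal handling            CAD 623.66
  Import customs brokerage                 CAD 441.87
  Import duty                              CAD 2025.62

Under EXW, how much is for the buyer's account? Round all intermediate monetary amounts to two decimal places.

Buyer's account: CAD 10776.24

EXW: the seller makes goods available at their premises; the buyer bears all onward costs.
Seller's account: goods 59694.03 = 59694.03
Buyer's account: export clearance 136.29 + freight 7402.89 + insurance 145.91 + destination terminal 623.66 + brokerage 441.87 + duty 2025.62 = 10776.24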